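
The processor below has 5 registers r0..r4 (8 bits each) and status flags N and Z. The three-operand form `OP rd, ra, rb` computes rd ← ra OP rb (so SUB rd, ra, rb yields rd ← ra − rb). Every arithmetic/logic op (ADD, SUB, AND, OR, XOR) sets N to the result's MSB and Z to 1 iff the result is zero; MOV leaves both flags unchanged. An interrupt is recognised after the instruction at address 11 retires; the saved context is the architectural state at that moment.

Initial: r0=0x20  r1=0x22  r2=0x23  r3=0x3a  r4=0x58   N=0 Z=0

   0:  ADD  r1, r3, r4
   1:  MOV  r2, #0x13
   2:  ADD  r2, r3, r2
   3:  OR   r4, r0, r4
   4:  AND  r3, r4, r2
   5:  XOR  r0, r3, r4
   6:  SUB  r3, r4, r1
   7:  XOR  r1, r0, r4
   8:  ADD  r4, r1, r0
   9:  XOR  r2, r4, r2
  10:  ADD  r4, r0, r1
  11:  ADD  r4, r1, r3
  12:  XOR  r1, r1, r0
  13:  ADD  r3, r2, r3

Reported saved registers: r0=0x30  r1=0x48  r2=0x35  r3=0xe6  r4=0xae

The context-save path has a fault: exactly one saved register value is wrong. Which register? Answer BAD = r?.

after  0: r0=0x20 r1=0x92 r2=0x23 r3=0x3a r4=0x58  N=1 Z=0
after  1: r0=0x20 r1=0x92 r2=0x13 r3=0x3a r4=0x58  N=1 Z=0
after  2: r0=0x20 r1=0x92 r2=0x4d r3=0x3a r4=0x58  N=0 Z=0
after  3: r0=0x20 r1=0x92 r2=0x4d r3=0x3a r4=0x78  N=0 Z=0
after  4: r0=0x20 r1=0x92 r2=0x4d r3=0x48 r4=0x78  N=0 Z=0
after  5: r0=0x30 r1=0x92 r2=0x4d r3=0x48 r4=0x78  N=0 Z=0
after  6: r0=0x30 r1=0x92 r2=0x4d r3=0xe6 r4=0x78  N=1 Z=0
after  7: r0=0x30 r1=0x48 r2=0x4d r3=0xe6 r4=0x78  N=0 Z=0
after  8: r0=0x30 r1=0x48 r2=0x4d r3=0xe6 r4=0x78  N=0 Z=0
after  9: r0=0x30 r1=0x48 r2=0x35 r3=0xe6 r4=0x78  N=0 Z=0
after 10: r0=0x30 r1=0x48 r2=0x35 r3=0xe6 r4=0x78  N=0 Z=0
after 11: r0=0x30 r1=0x48 r2=0x35 r3=0xe6 r4=0x2e  N=0 Z=0
-- IRQ taken; context saved, return-PC = 12 --
mismatch: r4: reported 0xae vs actual 0x2e

BAD = r4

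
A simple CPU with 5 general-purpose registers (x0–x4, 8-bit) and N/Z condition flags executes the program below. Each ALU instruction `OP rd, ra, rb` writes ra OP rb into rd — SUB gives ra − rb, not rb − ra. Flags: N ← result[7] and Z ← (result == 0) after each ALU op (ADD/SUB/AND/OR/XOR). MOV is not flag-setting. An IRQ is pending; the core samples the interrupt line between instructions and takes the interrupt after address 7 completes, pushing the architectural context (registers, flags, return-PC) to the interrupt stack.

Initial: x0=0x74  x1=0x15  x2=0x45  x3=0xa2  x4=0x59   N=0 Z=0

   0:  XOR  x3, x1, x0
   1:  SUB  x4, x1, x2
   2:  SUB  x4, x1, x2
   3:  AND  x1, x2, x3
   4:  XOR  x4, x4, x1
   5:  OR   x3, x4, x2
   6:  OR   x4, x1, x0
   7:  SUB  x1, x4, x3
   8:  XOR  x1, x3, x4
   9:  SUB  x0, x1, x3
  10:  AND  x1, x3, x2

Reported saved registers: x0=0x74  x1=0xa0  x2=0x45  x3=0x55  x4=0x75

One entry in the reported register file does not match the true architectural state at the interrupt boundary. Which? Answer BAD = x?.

after  0: x0=0x74 x1=0x15 x2=0x45 x3=0x61 x4=0x59  N=0 Z=0
after  1: x0=0x74 x1=0x15 x2=0x45 x3=0x61 x4=0xd0  N=1 Z=0
after  2: x0=0x74 x1=0x15 x2=0x45 x3=0x61 x4=0xd0  N=1 Z=0
after  3: x0=0x74 x1=0x41 x2=0x45 x3=0x61 x4=0xd0  N=0 Z=0
after  4: x0=0x74 x1=0x41 x2=0x45 x3=0x61 x4=0x91  N=1 Z=0
after  5: x0=0x74 x1=0x41 x2=0x45 x3=0xd5 x4=0x91  N=1 Z=0
after  6: x0=0x74 x1=0x41 x2=0x45 x3=0xd5 x4=0x75  N=0 Z=0
after  7: x0=0x74 x1=0xa0 x2=0x45 x3=0xd5 x4=0x75  N=1 Z=0
-- IRQ taken; context saved, return-PC = 8 --
mismatch: x3: reported 0x55 vs actual 0xd5

BAD = x3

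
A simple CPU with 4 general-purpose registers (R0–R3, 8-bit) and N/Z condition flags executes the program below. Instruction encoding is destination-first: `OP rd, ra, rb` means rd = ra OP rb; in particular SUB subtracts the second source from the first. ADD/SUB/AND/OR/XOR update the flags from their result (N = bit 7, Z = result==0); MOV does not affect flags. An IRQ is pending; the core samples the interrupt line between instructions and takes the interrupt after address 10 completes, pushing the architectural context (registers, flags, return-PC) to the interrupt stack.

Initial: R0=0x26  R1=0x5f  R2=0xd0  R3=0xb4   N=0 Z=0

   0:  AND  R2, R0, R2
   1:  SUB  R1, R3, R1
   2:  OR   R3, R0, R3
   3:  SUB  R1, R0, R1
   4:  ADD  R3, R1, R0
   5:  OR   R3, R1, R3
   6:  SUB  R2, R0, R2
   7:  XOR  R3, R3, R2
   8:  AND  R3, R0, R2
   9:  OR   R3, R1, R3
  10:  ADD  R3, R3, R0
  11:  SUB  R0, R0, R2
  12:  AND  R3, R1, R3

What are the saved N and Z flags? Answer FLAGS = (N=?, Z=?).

FLAGS = (N=0, Z=0)

after  0: R0=0x26 R1=0x5f R2=0x00 R3=0xb4  N=0 Z=1
after  1: R0=0x26 R1=0x55 R2=0x00 R3=0xb4  N=0 Z=0
after  2: R0=0x26 R1=0x55 R2=0x00 R3=0xb6  N=1 Z=0
after  3: R0=0x26 R1=0xd1 R2=0x00 R3=0xb6  N=1 Z=0
after  4: R0=0x26 R1=0xd1 R2=0x00 R3=0xf7  N=1 Z=0
after  5: R0=0x26 R1=0xd1 R2=0x00 R3=0xf7  N=1 Z=0
after  6: R0=0x26 R1=0xd1 R2=0x26 R3=0xf7  N=0 Z=0
after  7: R0=0x26 R1=0xd1 R2=0x26 R3=0xd1  N=1 Z=0
after  8: R0=0x26 R1=0xd1 R2=0x26 R3=0x26  N=0 Z=0
after  9: R0=0x26 R1=0xd1 R2=0x26 R3=0xf7  N=1 Z=0
after 10: R0=0x26 R1=0xd1 R2=0x26 R3=0x1d  N=0 Z=0
-- IRQ taken; context saved, return-PC = 11 --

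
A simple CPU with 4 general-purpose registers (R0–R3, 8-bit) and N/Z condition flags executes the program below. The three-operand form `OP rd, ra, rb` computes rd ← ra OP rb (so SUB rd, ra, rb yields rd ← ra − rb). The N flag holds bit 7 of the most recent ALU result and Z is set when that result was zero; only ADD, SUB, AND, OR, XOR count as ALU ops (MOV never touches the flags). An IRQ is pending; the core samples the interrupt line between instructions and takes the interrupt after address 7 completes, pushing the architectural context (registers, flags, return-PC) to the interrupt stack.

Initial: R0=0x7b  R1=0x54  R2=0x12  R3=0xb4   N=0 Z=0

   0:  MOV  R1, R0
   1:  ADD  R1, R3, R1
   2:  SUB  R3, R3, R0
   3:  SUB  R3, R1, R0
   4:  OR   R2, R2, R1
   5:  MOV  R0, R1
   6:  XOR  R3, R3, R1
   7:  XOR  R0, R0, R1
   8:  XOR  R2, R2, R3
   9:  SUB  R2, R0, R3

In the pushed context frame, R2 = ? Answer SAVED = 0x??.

after  0: R0=0x7b R1=0x7b R2=0x12 R3=0xb4  N=0 Z=0
after  1: R0=0x7b R1=0x2f R2=0x12 R3=0xb4  N=0 Z=0
after  2: R0=0x7b R1=0x2f R2=0x12 R3=0x39  N=0 Z=0
after  3: R0=0x7b R1=0x2f R2=0x12 R3=0xb4  N=1 Z=0
after  4: R0=0x7b R1=0x2f R2=0x3f R3=0xb4  N=0 Z=0
after  5: R0=0x2f R1=0x2f R2=0x3f R3=0xb4  N=0 Z=0
after  6: R0=0x2f R1=0x2f R2=0x3f R3=0x9b  N=1 Z=0
after  7: R0=0x00 R1=0x2f R2=0x3f R3=0x9b  N=0 Z=1
-- IRQ taken; context saved, return-PC = 8 --

SAVED = 0x3f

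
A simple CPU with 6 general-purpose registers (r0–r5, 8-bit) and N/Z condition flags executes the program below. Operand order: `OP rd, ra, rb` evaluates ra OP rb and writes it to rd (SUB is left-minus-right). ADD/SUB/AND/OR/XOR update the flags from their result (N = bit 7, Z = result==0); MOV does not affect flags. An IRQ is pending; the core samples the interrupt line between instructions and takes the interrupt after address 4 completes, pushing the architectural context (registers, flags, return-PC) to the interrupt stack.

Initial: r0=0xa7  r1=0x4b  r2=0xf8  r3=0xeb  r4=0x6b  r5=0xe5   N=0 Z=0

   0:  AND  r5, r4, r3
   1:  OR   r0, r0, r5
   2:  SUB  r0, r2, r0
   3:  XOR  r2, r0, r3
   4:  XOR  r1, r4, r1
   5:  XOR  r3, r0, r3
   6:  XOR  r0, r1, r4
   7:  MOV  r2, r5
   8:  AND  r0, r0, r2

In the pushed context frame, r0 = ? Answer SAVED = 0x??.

SAVED = 0x09

after  0: r0=0xa7 r1=0x4b r2=0xf8 r3=0xeb r4=0x6b r5=0x6b  N=0 Z=0
after  1: r0=0xef r1=0x4b r2=0xf8 r3=0xeb r4=0x6b r5=0x6b  N=1 Z=0
after  2: r0=0x09 r1=0x4b r2=0xf8 r3=0xeb r4=0x6b r5=0x6b  N=0 Z=0
after  3: r0=0x09 r1=0x4b r2=0xe2 r3=0xeb r4=0x6b r5=0x6b  N=1 Z=0
after  4: r0=0x09 r1=0x20 r2=0xe2 r3=0xeb r4=0x6b r5=0x6b  N=0 Z=0
-- IRQ taken; context saved, return-PC = 5 --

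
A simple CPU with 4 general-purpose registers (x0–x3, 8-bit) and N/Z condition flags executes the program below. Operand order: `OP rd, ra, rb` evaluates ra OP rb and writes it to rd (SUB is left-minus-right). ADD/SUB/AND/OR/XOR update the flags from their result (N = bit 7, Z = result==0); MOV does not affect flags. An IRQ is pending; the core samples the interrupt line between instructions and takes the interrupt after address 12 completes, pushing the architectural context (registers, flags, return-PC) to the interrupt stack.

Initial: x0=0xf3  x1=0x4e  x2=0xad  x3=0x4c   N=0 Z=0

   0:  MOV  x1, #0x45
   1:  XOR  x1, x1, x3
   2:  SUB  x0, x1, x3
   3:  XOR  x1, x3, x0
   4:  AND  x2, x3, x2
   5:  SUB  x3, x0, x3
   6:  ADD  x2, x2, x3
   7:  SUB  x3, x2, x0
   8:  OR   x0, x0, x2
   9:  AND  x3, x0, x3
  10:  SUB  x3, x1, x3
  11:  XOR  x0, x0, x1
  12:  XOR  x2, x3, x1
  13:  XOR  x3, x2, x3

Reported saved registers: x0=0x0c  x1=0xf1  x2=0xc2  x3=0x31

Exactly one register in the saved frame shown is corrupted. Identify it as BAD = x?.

after  0: x0=0xf3 x1=0x45 x2=0xad x3=0x4c  N=0 Z=0
after  1: x0=0xf3 x1=0x09 x2=0xad x3=0x4c  N=0 Z=0
after  2: x0=0xbd x1=0x09 x2=0xad x3=0x4c  N=1 Z=0
after  3: x0=0xbd x1=0xf1 x2=0xad x3=0x4c  N=1 Z=0
after  4: x0=0xbd x1=0xf1 x2=0x0c x3=0x4c  N=0 Z=0
after  5: x0=0xbd x1=0xf1 x2=0x0c x3=0x71  N=0 Z=0
after  6: x0=0xbd x1=0xf1 x2=0x7d x3=0x71  N=0 Z=0
after  7: x0=0xbd x1=0xf1 x2=0x7d x3=0xc0  N=1 Z=0
after  8: x0=0xfd x1=0xf1 x2=0x7d x3=0xc0  N=1 Z=0
after  9: x0=0xfd x1=0xf1 x2=0x7d x3=0xc0  N=1 Z=0
after 10: x0=0xfd x1=0xf1 x2=0x7d x3=0x31  N=0 Z=0
after 11: x0=0x0c x1=0xf1 x2=0x7d x3=0x31  N=0 Z=0
after 12: x0=0x0c x1=0xf1 x2=0xc0 x3=0x31  N=1 Z=0
-- IRQ taken; context saved, return-PC = 13 --
mismatch: x2: reported 0xc2 vs actual 0xc0

BAD = x2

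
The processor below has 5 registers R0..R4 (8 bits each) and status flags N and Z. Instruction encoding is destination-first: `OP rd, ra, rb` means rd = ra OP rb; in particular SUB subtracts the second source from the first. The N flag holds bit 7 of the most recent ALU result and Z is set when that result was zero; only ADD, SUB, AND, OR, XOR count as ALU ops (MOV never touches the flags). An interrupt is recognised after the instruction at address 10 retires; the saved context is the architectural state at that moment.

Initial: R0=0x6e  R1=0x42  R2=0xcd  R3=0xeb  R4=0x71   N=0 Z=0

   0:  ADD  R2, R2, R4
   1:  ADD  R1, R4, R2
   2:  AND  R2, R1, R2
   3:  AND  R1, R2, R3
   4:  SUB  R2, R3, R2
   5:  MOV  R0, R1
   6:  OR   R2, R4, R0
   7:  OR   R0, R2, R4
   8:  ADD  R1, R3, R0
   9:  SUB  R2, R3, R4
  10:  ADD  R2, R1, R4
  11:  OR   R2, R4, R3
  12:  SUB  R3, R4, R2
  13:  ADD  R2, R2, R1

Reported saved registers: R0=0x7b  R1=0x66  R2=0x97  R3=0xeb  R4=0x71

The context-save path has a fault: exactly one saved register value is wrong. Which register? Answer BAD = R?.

after  0: R0=0x6e R1=0x42 R2=0x3e R3=0xeb R4=0x71  N=0 Z=0
after  1: R0=0x6e R1=0xaf R2=0x3e R3=0xeb R4=0x71  N=1 Z=0
after  2: R0=0x6e R1=0xaf R2=0x2e R3=0xeb R4=0x71  N=0 Z=0
after  3: R0=0x6e R1=0x2a R2=0x2e R3=0xeb R4=0x71  N=0 Z=0
after  4: R0=0x6e R1=0x2a R2=0xbd R3=0xeb R4=0x71  N=1 Z=0
after  5: R0=0x2a R1=0x2a R2=0xbd R3=0xeb R4=0x71  N=1 Z=0
after  6: R0=0x2a R1=0x2a R2=0x7b R3=0xeb R4=0x71  N=0 Z=0
after  7: R0=0x7b R1=0x2a R2=0x7b R3=0xeb R4=0x71  N=0 Z=0
after  8: R0=0x7b R1=0x66 R2=0x7b R3=0xeb R4=0x71  N=0 Z=0
after  9: R0=0x7b R1=0x66 R2=0x7a R3=0xeb R4=0x71  N=0 Z=0
after 10: R0=0x7b R1=0x66 R2=0xd7 R3=0xeb R4=0x71  N=1 Z=0
-- IRQ taken; context saved, return-PC = 11 --
mismatch: R2: reported 0x97 vs actual 0xd7

BAD = R2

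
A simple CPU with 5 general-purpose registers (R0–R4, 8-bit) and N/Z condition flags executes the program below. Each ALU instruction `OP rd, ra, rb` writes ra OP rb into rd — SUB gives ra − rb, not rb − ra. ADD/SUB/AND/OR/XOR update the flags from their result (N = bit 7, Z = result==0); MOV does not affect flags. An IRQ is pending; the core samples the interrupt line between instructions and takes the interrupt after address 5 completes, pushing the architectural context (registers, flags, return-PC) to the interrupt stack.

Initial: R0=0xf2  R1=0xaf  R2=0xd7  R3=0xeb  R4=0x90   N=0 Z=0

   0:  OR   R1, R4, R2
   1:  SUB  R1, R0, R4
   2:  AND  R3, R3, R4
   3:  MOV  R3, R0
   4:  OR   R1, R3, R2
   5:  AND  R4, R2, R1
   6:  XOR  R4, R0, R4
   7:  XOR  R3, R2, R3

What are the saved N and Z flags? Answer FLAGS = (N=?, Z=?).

after  0: R0=0xf2 R1=0xd7 R2=0xd7 R3=0xeb R4=0x90  N=1 Z=0
after  1: R0=0xf2 R1=0x62 R2=0xd7 R3=0xeb R4=0x90  N=0 Z=0
after  2: R0=0xf2 R1=0x62 R2=0xd7 R3=0x80 R4=0x90  N=1 Z=0
after  3: R0=0xf2 R1=0x62 R2=0xd7 R3=0xf2 R4=0x90  N=1 Z=0
after  4: R0=0xf2 R1=0xf7 R2=0xd7 R3=0xf2 R4=0x90  N=1 Z=0
after  5: R0=0xf2 R1=0xf7 R2=0xd7 R3=0xf2 R4=0xd7  N=1 Z=0
-- IRQ taken; context saved, return-PC = 6 --

FLAGS = (N=1, Z=0)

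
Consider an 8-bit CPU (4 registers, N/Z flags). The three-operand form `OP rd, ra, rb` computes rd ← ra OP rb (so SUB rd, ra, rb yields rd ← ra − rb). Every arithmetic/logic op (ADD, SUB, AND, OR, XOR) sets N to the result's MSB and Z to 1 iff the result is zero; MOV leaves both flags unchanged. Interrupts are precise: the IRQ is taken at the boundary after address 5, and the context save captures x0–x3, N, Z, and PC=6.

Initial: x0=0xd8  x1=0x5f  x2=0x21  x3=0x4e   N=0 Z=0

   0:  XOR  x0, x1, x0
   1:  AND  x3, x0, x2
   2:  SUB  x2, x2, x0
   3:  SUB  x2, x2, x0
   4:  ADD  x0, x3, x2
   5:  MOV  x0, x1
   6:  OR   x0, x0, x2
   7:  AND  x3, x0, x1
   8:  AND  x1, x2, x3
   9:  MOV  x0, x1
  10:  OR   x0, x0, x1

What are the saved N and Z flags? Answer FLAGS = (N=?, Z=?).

after  0: x0=0x87 x1=0x5f x2=0x21 x3=0x4e  N=1 Z=0
after  1: x0=0x87 x1=0x5f x2=0x21 x3=0x01  N=0 Z=0
after  2: x0=0x87 x1=0x5f x2=0x9a x3=0x01  N=1 Z=0
after  3: x0=0x87 x1=0x5f x2=0x13 x3=0x01  N=0 Z=0
after  4: x0=0x14 x1=0x5f x2=0x13 x3=0x01  N=0 Z=0
after  5: x0=0x5f x1=0x5f x2=0x13 x3=0x01  N=0 Z=0
-- IRQ taken; context saved, return-PC = 6 --

FLAGS = (N=0, Z=0)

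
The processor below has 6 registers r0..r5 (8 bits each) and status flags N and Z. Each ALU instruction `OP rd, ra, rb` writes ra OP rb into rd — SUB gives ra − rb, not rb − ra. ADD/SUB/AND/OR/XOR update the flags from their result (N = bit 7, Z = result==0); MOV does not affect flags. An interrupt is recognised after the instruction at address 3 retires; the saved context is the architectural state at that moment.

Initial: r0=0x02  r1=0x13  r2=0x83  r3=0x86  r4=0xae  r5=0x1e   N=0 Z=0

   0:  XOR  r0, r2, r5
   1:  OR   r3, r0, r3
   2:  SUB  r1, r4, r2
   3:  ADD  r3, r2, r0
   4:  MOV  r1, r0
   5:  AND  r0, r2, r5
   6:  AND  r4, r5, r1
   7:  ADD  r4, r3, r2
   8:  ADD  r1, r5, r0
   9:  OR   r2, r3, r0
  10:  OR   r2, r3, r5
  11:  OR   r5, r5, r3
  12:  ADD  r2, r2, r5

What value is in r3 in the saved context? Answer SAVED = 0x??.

after  0: r0=0x9d r1=0x13 r2=0x83 r3=0x86 r4=0xae r5=0x1e  N=1 Z=0
after  1: r0=0x9d r1=0x13 r2=0x83 r3=0x9f r4=0xae r5=0x1e  N=1 Z=0
after  2: r0=0x9d r1=0x2b r2=0x83 r3=0x9f r4=0xae r5=0x1e  N=0 Z=0
after  3: r0=0x9d r1=0x2b r2=0x83 r3=0x20 r4=0xae r5=0x1e  N=0 Z=0
-- IRQ taken; context saved, return-PC = 4 --

SAVED = 0x20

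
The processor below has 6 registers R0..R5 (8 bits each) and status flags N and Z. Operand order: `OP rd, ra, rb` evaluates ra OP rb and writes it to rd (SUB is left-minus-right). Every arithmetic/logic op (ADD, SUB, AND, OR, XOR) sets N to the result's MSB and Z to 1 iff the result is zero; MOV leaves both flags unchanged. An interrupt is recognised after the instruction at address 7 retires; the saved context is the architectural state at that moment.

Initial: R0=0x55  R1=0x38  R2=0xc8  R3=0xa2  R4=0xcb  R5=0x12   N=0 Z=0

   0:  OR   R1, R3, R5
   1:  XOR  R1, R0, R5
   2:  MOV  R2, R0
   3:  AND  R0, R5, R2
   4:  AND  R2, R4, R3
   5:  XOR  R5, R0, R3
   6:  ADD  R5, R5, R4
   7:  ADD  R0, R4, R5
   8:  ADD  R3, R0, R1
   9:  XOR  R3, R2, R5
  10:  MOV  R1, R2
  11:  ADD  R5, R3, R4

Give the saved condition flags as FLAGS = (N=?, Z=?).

after  0: R0=0x55 R1=0xb2 R2=0xc8 R3=0xa2 R4=0xcb R5=0x12  N=1 Z=0
after  1: R0=0x55 R1=0x47 R2=0xc8 R3=0xa2 R4=0xcb R5=0x12  N=0 Z=0
after  2: R0=0x55 R1=0x47 R2=0x55 R3=0xa2 R4=0xcb R5=0x12  N=0 Z=0
after  3: R0=0x10 R1=0x47 R2=0x55 R3=0xa2 R4=0xcb R5=0x12  N=0 Z=0
after  4: R0=0x10 R1=0x47 R2=0x82 R3=0xa2 R4=0xcb R5=0x12  N=1 Z=0
after  5: R0=0x10 R1=0x47 R2=0x82 R3=0xa2 R4=0xcb R5=0xb2  N=1 Z=0
after  6: R0=0x10 R1=0x47 R2=0x82 R3=0xa2 R4=0xcb R5=0x7d  N=0 Z=0
after  7: R0=0x48 R1=0x47 R2=0x82 R3=0xa2 R4=0xcb R5=0x7d  N=0 Z=0
-- IRQ taken; context saved, return-PC = 8 --

FLAGS = (N=0, Z=0)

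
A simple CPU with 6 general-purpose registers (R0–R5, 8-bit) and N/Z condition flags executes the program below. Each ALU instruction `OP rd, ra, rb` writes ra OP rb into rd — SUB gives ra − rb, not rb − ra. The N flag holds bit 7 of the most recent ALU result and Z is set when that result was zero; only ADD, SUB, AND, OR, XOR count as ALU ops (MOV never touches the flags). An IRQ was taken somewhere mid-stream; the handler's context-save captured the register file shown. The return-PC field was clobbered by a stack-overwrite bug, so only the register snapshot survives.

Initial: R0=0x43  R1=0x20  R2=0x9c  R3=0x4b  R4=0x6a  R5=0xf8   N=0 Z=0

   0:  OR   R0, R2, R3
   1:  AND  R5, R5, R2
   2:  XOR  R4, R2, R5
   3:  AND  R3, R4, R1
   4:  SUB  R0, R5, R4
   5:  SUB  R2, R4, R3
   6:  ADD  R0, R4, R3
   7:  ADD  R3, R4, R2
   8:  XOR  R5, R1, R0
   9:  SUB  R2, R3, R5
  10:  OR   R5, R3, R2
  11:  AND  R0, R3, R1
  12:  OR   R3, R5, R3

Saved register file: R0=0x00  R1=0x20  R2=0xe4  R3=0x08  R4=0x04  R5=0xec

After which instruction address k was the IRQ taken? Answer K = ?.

K = 11

after  0: R0=0xdf R1=0x20 R2=0x9c R3=0x4b R4=0x6a R5=0xf8  N=1 Z=0
after  1: R0=0xdf R1=0x20 R2=0x9c R3=0x4b R4=0x6a R5=0x98  N=1 Z=0
after  2: R0=0xdf R1=0x20 R2=0x9c R3=0x4b R4=0x04 R5=0x98  N=0 Z=0
after  3: R0=0xdf R1=0x20 R2=0x9c R3=0x00 R4=0x04 R5=0x98  N=0 Z=1
after  4: R0=0x94 R1=0x20 R2=0x9c R3=0x00 R4=0x04 R5=0x98  N=1 Z=0
after  5: R0=0x94 R1=0x20 R2=0x04 R3=0x00 R4=0x04 R5=0x98  N=0 Z=0
after  6: R0=0x04 R1=0x20 R2=0x04 R3=0x00 R4=0x04 R5=0x98  N=0 Z=0
after  7: R0=0x04 R1=0x20 R2=0x04 R3=0x08 R4=0x04 R5=0x98  N=0 Z=0
after  8: R0=0x04 R1=0x20 R2=0x04 R3=0x08 R4=0x04 R5=0x24  N=0 Z=0
after  9: R0=0x04 R1=0x20 R2=0xe4 R3=0x08 R4=0x04 R5=0x24  N=1 Z=0
after 10: R0=0x04 R1=0x20 R2=0xe4 R3=0x08 R4=0x04 R5=0xec  N=1 Z=0
after 11: R0=0x00 R1=0x20 R2=0xe4 R3=0x08 R4=0x04 R5=0xec  N=0 Z=1
-- IRQ taken; context saved, return-PC = 12 --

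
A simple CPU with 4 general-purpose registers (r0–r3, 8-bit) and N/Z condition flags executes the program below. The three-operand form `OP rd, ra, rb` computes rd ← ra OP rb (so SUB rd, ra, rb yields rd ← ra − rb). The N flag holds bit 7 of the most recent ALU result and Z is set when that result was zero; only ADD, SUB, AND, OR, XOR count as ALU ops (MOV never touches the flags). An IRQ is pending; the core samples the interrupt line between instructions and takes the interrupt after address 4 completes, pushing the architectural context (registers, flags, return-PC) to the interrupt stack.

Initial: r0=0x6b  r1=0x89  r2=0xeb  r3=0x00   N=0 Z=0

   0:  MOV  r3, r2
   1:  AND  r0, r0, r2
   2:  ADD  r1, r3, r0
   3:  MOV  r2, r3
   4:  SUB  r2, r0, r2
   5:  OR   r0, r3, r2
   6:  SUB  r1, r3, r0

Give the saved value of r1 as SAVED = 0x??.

after  0: r0=0x6b r1=0x89 r2=0xeb r3=0xeb  N=0 Z=0
after  1: r0=0x6b r1=0x89 r2=0xeb r3=0xeb  N=0 Z=0
after  2: r0=0x6b r1=0x56 r2=0xeb r3=0xeb  N=0 Z=0
after  3: r0=0x6b r1=0x56 r2=0xeb r3=0xeb  N=0 Z=0
after  4: r0=0x6b r1=0x56 r2=0x80 r3=0xeb  N=1 Z=0
-- IRQ taken; context saved, return-PC = 5 --

SAVED = 0x56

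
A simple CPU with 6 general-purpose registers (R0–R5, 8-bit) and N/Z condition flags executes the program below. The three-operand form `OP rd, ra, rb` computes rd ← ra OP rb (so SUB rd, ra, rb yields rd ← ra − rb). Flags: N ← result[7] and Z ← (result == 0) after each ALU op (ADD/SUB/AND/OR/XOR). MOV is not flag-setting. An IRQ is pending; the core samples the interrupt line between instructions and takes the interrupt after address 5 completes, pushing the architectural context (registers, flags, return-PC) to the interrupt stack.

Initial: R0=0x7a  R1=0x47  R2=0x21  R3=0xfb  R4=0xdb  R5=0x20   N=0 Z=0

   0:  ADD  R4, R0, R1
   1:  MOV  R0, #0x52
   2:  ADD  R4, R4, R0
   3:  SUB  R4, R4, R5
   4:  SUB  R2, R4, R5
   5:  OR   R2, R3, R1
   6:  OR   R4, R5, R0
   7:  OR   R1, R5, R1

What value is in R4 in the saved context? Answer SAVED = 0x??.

after  0: R0=0x7a R1=0x47 R2=0x21 R3=0xfb R4=0xc1 R5=0x20  N=1 Z=0
after  1: R0=0x52 R1=0x47 R2=0x21 R3=0xfb R4=0xc1 R5=0x20  N=1 Z=0
after  2: R0=0x52 R1=0x47 R2=0x21 R3=0xfb R4=0x13 R5=0x20  N=0 Z=0
after  3: R0=0x52 R1=0x47 R2=0x21 R3=0xfb R4=0xf3 R5=0x20  N=1 Z=0
after  4: R0=0x52 R1=0x47 R2=0xd3 R3=0xfb R4=0xf3 R5=0x20  N=1 Z=0
after  5: R0=0x52 R1=0x47 R2=0xff R3=0xfb R4=0xf3 R5=0x20  N=1 Z=0
-- IRQ taken; context saved, return-PC = 6 --

SAVED = 0xf3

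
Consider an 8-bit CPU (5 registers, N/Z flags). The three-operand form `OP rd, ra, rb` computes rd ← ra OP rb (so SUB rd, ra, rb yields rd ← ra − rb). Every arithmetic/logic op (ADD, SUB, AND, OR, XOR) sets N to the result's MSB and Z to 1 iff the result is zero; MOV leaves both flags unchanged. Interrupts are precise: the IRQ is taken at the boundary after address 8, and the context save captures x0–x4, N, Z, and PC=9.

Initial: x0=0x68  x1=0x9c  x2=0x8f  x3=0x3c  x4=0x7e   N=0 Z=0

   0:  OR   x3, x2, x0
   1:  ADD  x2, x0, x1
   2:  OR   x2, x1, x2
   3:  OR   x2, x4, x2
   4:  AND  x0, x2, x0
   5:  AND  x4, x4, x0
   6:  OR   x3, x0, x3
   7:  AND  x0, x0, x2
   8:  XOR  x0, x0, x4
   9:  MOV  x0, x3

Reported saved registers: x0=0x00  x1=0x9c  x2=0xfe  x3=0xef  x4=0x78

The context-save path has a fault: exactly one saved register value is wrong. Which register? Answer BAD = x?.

after  0: x0=0x68 x1=0x9c x2=0x8f x3=0xef x4=0x7e  N=1 Z=0
after  1: x0=0x68 x1=0x9c x2=0x04 x3=0xef x4=0x7e  N=0 Z=0
after  2: x0=0x68 x1=0x9c x2=0x9c x3=0xef x4=0x7e  N=1 Z=0
after  3: x0=0x68 x1=0x9c x2=0xfe x3=0xef x4=0x7e  N=1 Z=0
after  4: x0=0x68 x1=0x9c x2=0xfe x3=0xef x4=0x7e  N=0 Z=0
after  5: x0=0x68 x1=0x9c x2=0xfe x3=0xef x4=0x68  N=0 Z=0
after  6: x0=0x68 x1=0x9c x2=0xfe x3=0xef x4=0x68  N=1 Z=0
after  7: x0=0x68 x1=0x9c x2=0xfe x3=0xef x4=0x68  N=0 Z=0
after  8: x0=0x00 x1=0x9c x2=0xfe x3=0xef x4=0x68  N=0 Z=1
-- IRQ taken; context saved, return-PC = 9 --
mismatch: x4: reported 0x78 vs actual 0x68

BAD = x4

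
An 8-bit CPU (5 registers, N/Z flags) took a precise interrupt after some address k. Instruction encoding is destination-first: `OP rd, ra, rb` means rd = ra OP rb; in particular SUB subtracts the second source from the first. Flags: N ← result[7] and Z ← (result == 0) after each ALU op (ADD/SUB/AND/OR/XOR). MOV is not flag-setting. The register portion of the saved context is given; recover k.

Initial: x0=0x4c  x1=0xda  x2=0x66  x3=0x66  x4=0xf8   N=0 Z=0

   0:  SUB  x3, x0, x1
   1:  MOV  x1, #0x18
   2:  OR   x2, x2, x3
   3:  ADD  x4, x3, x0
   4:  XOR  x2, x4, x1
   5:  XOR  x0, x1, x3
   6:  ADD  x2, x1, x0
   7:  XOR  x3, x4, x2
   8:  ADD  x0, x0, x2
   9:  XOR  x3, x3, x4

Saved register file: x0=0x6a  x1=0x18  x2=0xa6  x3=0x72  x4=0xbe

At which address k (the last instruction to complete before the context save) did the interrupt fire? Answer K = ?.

K = 5

after  0: x0=0x4c x1=0xda x2=0x66 x3=0x72 x4=0xf8  N=0 Z=0
after  1: x0=0x4c x1=0x18 x2=0x66 x3=0x72 x4=0xf8  N=0 Z=0
after  2: x0=0x4c x1=0x18 x2=0x76 x3=0x72 x4=0xf8  N=0 Z=0
after  3: x0=0x4c x1=0x18 x2=0x76 x3=0x72 x4=0xbe  N=1 Z=0
after  4: x0=0x4c x1=0x18 x2=0xa6 x3=0x72 x4=0xbe  N=1 Z=0
after  5: x0=0x6a x1=0x18 x2=0xa6 x3=0x72 x4=0xbe  N=0 Z=0
-- IRQ taken; context saved, return-PC = 6 --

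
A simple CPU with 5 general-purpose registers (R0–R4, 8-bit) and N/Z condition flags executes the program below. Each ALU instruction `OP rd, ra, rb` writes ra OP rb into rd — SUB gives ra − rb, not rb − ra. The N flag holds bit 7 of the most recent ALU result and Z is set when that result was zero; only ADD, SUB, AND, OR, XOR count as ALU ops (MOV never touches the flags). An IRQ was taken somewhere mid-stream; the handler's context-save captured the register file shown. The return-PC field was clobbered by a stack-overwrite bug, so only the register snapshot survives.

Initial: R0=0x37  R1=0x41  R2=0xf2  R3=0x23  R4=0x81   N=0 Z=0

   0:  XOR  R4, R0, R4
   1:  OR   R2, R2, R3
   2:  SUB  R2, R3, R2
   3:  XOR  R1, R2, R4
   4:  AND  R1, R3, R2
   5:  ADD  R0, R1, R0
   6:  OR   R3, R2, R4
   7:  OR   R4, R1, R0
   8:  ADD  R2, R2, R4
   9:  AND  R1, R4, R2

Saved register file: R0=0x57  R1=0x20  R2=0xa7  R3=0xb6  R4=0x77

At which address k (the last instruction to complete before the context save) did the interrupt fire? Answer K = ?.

K = 8

after  0: R0=0x37 R1=0x41 R2=0xf2 R3=0x23 R4=0xb6  N=1 Z=0
after  1: R0=0x37 R1=0x41 R2=0xf3 R3=0x23 R4=0xb6  N=1 Z=0
after  2: R0=0x37 R1=0x41 R2=0x30 R3=0x23 R4=0xb6  N=0 Z=0
after  3: R0=0x37 R1=0x86 R2=0x30 R3=0x23 R4=0xb6  N=1 Z=0
after  4: R0=0x37 R1=0x20 R2=0x30 R3=0x23 R4=0xb6  N=0 Z=0
after  5: R0=0x57 R1=0x20 R2=0x30 R3=0x23 R4=0xb6  N=0 Z=0
after  6: R0=0x57 R1=0x20 R2=0x30 R3=0xb6 R4=0xb6  N=1 Z=0
after  7: R0=0x57 R1=0x20 R2=0x30 R3=0xb6 R4=0x77  N=0 Z=0
after  8: R0=0x57 R1=0x20 R2=0xa7 R3=0xb6 R4=0x77  N=1 Z=0
-- IRQ taken; context saved, return-PC = 9 --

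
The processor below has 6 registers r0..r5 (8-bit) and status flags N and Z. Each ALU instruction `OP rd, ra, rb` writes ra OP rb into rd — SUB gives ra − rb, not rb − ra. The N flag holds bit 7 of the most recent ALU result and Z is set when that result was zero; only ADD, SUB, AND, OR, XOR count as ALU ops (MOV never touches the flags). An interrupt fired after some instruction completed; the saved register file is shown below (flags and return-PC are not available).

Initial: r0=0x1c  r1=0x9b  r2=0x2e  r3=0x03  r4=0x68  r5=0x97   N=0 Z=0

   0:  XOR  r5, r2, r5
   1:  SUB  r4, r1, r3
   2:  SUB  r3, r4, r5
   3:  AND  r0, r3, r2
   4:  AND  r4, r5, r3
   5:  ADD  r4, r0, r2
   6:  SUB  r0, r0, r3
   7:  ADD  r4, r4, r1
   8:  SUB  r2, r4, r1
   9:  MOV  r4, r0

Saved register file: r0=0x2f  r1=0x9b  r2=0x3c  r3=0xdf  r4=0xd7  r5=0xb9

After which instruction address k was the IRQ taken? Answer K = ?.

K = 8

after  0: r0=0x1c r1=0x9b r2=0x2e r3=0x03 r4=0x68 r5=0xb9  N=1 Z=0
after  1: r0=0x1c r1=0x9b r2=0x2e r3=0x03 r4=0x98 r5=0xb9  N=1 Z=0
after  2: r0=0x1c r1=0x9b r2=0x2e r3=0xdf r4=0x98 r5=0xb9  N=1 Z=0
after  3: r0=0x0e r1=0x9b r2=0x2e r3=0xdf r4=0x98 r5=0xb9  N=0 Z=0
after  4: r0=0x0e r1=0x9b r2=0x2e r3=0xdf r4=0x99 r5=0xb9  N=1 Z=0
after  5: r0=0x0e r1=0x9b r2=0x2e r3=0xdf r4=0x3c r5=0xb9  N=0 Z=0
after  6: r0=0x2f r1=0x9b r2=0x2e r3=0xdf r4=0x3c r5=0xb9  N=0 Z=0
after  7: r0=0x2f r1=0x9b r2=0x2e r3=0xdf r4=0xd7 r5=0xb9  N=1 Z=0
after  8: r0=0x2f r1=0x9b r2=0x3c r3=0xdf r4=0xd7 r5=0xb9  N=0 Z=0
-- IRQ taken; context saved, return-PC = 9 --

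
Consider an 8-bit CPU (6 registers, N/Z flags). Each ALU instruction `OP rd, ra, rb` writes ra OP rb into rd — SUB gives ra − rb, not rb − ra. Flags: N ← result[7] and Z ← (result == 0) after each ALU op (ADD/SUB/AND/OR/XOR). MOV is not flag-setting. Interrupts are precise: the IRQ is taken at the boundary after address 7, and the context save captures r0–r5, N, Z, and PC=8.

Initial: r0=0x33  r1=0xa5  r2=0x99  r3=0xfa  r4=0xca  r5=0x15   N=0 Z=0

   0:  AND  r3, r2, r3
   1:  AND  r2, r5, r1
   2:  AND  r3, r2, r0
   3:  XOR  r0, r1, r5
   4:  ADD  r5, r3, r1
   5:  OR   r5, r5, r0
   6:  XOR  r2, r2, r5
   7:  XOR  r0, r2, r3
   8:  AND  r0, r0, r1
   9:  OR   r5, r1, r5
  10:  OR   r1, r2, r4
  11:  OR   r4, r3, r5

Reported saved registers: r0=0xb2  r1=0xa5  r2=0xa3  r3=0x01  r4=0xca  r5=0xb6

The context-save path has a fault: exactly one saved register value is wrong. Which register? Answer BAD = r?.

BAD = r2

after  0: r0=0x33 r1=0xa5 r2=0x99 r3=0x98 r4=0xca r5=0x15  N=1 Z=0
after  1: r0=0x33 r1=0xa5 r2=0x05 r3=0x98 r4=0xca r5=0x15  N=0 Z=0
after  2: r0=0x33 r1=0xa5 r2=0x05 r3=0x01 r4=0xca r5=0x15  N=0 Z=0
after  3: r0=0xb0 r1=0xa5 r2=0x05 r3=0x01 r4=0xca r5=0x15  N=1 Z=0
after  4: r0=0xb0 r1=0xa5 r2=0x05 r3=0x01 r4=0xca r5=0xa6  N=1 Z=0
after  5: r0=0xb0 r1=0xa5 r2=0x05 r3=0x01 r4=0xca r5=0xb6  N=1 Z=0
after  6: r0=0xb0 r1=0xa5 r2=0xb3 r3=0x01 r4=0xca r5=0xb6  N=1 Z=0
after  7: r0=0xb2 r1=0xa5 r2=0xb3 r3=0x01 r4=0xca r5=0xb6  N=1 Z=0
-- IRQ taken; context saved, return-PC = 8 --
mismatch: r2: reported 0xa3 vs actual 0xb3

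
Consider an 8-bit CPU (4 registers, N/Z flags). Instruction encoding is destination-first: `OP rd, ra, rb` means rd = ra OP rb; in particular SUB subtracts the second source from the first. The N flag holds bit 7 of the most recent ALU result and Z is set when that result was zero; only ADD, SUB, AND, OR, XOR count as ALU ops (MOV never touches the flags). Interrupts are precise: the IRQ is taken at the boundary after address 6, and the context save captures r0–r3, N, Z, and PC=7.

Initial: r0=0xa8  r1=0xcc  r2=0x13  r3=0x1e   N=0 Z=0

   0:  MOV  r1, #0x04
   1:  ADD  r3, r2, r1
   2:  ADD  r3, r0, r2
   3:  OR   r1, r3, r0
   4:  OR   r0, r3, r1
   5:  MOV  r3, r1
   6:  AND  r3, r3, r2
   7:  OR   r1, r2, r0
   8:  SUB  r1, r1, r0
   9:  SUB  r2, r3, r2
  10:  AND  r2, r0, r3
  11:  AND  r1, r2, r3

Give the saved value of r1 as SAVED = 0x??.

after  0: r0=0xa8 r1=0x04 r2=0x13 r3=0x1e  N=0 Z=0
after  1: r0=0xa8 r1=0x04 r2=0x13 r3=0x17  N=0 Z=0
after  2: r0=0xa8 r1=0x04 r2=0x13 r3=0xbb  N=1 Z=0
after  3: r0=0xa8 r1=0xbb r2=0x13 r3=0xbb  N=1 Z=0
after  4: r0=0xbb r1=0xbb r2=0x13 r3=0xbb  N=1 Z=0
after  5: r0=0xbb r1=0xbb r2=0x13 r3=0xbb  N=1 Z=0
after  6: r0=0xbb r1=0xbb r2=0x13 r3=0x13  N=0 Z=0
-- IRQ taken; context saved, return-PC = 7 --

SAVED = 0xbb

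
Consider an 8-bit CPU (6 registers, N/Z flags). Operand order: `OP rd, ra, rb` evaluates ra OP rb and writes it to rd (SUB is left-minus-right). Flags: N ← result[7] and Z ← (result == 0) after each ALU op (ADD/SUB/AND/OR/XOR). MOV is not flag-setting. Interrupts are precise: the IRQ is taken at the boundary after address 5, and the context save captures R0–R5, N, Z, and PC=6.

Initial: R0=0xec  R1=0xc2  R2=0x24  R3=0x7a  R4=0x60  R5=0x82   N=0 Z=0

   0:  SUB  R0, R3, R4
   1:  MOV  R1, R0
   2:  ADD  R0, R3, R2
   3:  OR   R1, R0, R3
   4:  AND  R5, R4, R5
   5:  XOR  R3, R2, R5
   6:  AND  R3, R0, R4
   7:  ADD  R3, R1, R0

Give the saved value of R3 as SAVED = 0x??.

after  0: R0=0x1a R1=0xc2 R2=0x24 R3=0x7a R4=0x60 R5=0x82  N=0 Z=0
after  1: R0=0x1a R1=0x1a R2=0x24 R3=0x7a R4=0x60 R5=0x82  N=0 Z=0
after  2: R0=0x9e R1=0x1a R2=0x24 R3=0x7a R4=0x60 R5=0x82  N=1 Z=0
after  3: R0=0x9e R1=0xfe R2=0x24 R3=0x7a R4=0x60 R5=0x82  N=1 Z=0
after  4: R0=0x9e R1=0xfe R2=0x24 R3=0x7a R4=0x60 R5=0x00  N=0 Z=1
after  5: R0=0x9e R1=0xfe R2=0x24 R3=0x24 R4=0x60 R5=0x00  N=0 Z=0
-- IRQ taken; context saved, return-PC = 6 --

SAVED = 0x24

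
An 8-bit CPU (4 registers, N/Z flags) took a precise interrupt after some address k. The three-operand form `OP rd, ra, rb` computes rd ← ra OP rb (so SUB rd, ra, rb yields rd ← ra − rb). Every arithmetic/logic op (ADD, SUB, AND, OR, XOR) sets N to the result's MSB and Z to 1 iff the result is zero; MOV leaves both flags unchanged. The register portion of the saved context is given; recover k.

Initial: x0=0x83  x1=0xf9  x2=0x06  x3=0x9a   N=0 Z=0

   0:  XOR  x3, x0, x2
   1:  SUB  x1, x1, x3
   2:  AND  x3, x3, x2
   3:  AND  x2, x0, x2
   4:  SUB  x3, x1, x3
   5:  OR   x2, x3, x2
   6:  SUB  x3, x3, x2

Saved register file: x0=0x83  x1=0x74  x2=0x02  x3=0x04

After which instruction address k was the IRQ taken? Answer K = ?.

K = 3

after  0: x0=0x83 x1=0xf9 x2=0x06 x3=0x85  N=1 Z=0
after  1: x0=0x83 x1=0x74 x2=0x06 x3=0x85  N=0 Z=0
after  2: x0=0x83 x1=0x74 x2=0x06 x3=0x04  N=0 Z=0
after  3: x0=0x83 x1=0x74 x2=0x02 x3=0x04  N=0 Z=0
-- IRQ taken; context saved, return-PC = 4 --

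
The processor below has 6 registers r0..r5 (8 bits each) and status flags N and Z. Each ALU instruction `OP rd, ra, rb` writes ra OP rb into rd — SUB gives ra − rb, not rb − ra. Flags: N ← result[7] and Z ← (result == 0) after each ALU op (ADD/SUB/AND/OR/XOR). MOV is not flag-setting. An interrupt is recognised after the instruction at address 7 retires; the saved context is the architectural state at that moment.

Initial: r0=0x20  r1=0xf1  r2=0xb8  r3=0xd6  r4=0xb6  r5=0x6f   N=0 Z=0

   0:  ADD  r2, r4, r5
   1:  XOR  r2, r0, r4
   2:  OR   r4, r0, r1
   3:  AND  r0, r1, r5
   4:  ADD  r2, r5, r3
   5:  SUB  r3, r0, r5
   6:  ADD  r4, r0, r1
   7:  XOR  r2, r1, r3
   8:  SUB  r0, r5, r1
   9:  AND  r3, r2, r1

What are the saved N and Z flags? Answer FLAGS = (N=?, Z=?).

FLAGS = (N=0, Z=0)

after  0: r0=0x20 r1=0xf1 r2=0x25 r3=0xd6 r4=0xb6 r5=0x6f  N=0 Z=0
after  1: r0=0x20 r1=0xf1 r2=0x96 r3=0xd6 r4=0xb6 r5=0x6f  N=1 Z=0
after  2: r0=0x20 r1=0xf1 r2=0x96 r3=0xd6 r4=0xf1 r5=0x6f  N=1 Z=0
after  3: r0=0x61 r1=0xf1 r2=0x96 r3=0xd6 r4=0xf1 r5=0x6f  N=0 Z=0
after  4: r0=0x61 r1=0xf1 r2=0x45 r3=0xd6 r4=0xf1 r5=0x6f  N=0 Z=0
after  5: r0=0x61 r1=0xf1 r2=0x45 r3=0xf2 r4=0xf1 r5=0x6f  N=1 Z=0
after  6: r0=0x61 r1=0xf1 r2=0x45 r3=0xf2 r4=0x52 r5=0x6f  N=0 Z=0
after  7: r0=0x61 r1=0xf1 r2=0x03 r3=0xf2 r4=0x52 r5=0x6f  N=0 Z=0
-- IRQ taken; context saved, return-PC = 8 --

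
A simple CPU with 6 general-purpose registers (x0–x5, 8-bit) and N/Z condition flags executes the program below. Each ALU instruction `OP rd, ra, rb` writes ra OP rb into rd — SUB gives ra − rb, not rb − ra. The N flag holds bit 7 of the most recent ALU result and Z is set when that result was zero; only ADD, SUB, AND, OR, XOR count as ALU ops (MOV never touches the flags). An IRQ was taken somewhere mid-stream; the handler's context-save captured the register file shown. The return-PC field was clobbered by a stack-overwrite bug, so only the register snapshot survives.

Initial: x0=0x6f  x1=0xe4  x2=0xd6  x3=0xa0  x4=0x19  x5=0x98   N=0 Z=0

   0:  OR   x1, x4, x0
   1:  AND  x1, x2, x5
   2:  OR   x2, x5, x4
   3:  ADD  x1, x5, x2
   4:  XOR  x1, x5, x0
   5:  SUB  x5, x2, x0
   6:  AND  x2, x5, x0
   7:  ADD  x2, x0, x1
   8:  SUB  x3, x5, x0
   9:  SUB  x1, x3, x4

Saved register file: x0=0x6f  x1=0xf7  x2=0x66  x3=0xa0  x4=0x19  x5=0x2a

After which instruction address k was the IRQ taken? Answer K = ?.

after  0: x0=0x6f x1=0x7f x2=0xd6 x3=0xa0 x4=0x19 x5=0x98  N=0 Z=0
after  1: x0=0x6f x1=0x90 x2=0xd6 x3=0xa0 x4=0x19 x5=0x98  N=1 Z=0
after  2: x0=0x6f x1=0x90 x2=0x99 x3=0xa0 x4=0x19 x5=0x98  N=1 Z=0
after  3: x0=0x6f x1=0x31 x2=0x99 x3=0xa0 x4=0x19 x5=0x98  N=0 Z=0
after  4: x0=0x6f x1=0xf7 x2=0x99 x3=0xa0 x4=0x19 x5=0x98  N=1 Z=0
after  5: x0=0x6f x1=0xf7 x2=0x99 x3=0xa0 x4=0x19 x5=0x2a  N=0 Z=0
after  6: x0=0x6f x1=0xf7 x2=0x2a x3=0xa0 x4=0x19 x5=0x2a  N=0 Z=0
after  7: x0=0x6f x1=0xf7 x2=0x66 x3=0xa0 x4=0x19 x5=0x2a  N=0 Z=0
-- IRQ taken; context saved, return-PC = 8 --

K = 7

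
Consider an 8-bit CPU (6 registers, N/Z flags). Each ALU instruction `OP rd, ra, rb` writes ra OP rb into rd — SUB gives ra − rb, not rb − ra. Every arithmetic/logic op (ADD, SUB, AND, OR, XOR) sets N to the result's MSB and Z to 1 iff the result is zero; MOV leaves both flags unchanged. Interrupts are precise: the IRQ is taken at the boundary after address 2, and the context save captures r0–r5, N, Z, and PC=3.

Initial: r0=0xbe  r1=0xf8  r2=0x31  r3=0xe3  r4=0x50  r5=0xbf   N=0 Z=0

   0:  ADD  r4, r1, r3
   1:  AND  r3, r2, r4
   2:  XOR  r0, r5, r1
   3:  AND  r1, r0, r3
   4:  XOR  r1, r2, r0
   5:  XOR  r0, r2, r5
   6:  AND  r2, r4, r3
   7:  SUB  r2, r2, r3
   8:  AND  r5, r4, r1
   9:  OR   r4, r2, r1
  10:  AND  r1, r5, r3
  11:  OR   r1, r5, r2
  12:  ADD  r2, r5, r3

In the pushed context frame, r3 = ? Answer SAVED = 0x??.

SAVED = 0x11

after  0: r0=0xbe r1=0xf8 r2=0x31 r3=0xe3 r4=0xdb r5=0xbf  N=1 Z=0
after  1: r0=0xbe r1=0xf8 r2=0x31 r3=0x11 r4=0xdb r5=0xbf  N=0 Z=0
after  2: r0=0x47 r1=0xf8 r2=0x31 r3=0x11 r4=0xdb r5=0xbf  N=0 Z=0
-- IRQ taken; context saved, return-PC = 3 --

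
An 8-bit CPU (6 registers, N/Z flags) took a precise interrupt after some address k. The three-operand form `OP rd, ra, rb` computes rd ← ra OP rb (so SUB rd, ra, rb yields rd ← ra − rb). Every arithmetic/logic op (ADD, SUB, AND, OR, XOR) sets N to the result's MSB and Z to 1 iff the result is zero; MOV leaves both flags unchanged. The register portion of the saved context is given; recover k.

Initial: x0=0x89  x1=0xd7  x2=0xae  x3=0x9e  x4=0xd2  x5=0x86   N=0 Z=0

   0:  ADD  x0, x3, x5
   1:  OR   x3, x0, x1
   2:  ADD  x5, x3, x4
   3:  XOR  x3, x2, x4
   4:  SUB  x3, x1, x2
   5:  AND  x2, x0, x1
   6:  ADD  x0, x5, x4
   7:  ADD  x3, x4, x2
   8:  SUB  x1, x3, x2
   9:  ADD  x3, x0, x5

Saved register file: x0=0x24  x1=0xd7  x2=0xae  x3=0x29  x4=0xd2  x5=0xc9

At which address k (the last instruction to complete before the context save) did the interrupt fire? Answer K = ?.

K = 4

after  0: x0=0x24 x1=0xd7 x2=0xae x3=0x9e x4=0xd2 x5=0x86  N=0 Z=0
after  1: x0=0x24 x1=0xd7 x2=0xae x3=0xf7 x4=0xd2 x5=0x86  N=1 Z=0
after  2: x0=0x24 x1=0xd7 x2=0xae x3=0xf7 x4=0xd2 x5=0xc9  N=1 Z=0
after  3: x0=0x24 x1=0xd7 x2=0xae x3=0x7c x4=0xd2 x5=0xc9  N=0 Z=0
after  4: x0=0x24 x1=0xd7 x2=0xae x3=0x29 x4=0xd2 x5=0xc9  N=0 Z=0
-- IRQ taken; context saved, return-PC = 5 --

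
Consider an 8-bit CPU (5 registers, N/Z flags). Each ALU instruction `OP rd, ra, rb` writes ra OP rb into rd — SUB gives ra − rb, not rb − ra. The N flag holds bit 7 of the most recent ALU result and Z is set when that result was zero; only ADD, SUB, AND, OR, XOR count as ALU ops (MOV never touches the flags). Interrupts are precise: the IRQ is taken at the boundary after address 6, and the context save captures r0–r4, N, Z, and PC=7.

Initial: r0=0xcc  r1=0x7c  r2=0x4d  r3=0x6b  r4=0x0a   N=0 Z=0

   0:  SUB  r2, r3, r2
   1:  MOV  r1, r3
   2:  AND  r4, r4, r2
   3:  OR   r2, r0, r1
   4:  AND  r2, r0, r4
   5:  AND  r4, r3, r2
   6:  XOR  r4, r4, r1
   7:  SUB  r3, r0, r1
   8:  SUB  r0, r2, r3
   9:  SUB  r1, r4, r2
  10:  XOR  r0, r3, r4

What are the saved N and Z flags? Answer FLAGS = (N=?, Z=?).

after  0: r0=0xcc r1=0x7c r2=0x1e r3=0x6b r4=0x0a  N=0 Z=0
after  1: r0=0xcc r1=0x6b r2=0x1e r3=0x6b r4=0x0a  N=0 Z=0
after  2: r0=0xcc r1=0x6b r2=0x1e r3=0x6b r4=0x0a  N=0 Z=0
after  3: r0=0xcc r1=0x6b r2=0xef r3=0x6b r4=0x0a  N=1 Z=0
after  4: r0=0xcc r1=0x6b r2=0x08 r3=0x6b r4=0x0a  N=0 Z=0
after  5: r0=0xcc r1=0x6b r2=0x08 r3=0x6b r4=0x08  N=0 Z=0
after  6: r0=0xcc r1=0x6b r2=0x08 r3=0x6b r4=0x63  N=0 Z=0
-- IRQ taken; context saved, return-PC = 7 --

FLAGS = (N=0, Z=0)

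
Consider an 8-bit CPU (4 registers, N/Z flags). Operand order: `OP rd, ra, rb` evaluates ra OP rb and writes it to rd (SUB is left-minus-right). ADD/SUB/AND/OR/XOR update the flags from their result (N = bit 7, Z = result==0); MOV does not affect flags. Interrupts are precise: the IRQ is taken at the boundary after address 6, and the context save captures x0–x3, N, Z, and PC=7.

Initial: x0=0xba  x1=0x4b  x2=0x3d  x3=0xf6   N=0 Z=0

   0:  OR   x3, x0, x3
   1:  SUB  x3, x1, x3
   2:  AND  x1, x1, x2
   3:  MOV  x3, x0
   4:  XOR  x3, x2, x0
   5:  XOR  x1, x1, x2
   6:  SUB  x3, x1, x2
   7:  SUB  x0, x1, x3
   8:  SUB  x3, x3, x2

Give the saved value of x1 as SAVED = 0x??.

after  0: x0=0xba x1=0x4b x2=0x3d x3=0xfe  N=1 Z=0
after  1: x0=0xba x1=0x4b x2=0x3d x3=0x4d  N=0 Z=0
after  2: x0=0xba x1=0x09 x2=0x3d x3=0x4d  N=0 Z=0
after  3: x0=0xba x1=0x09 x2=0x3d x3=0xba  N=0 Z=0
after  4: x0=0xba x1=0x09 x2=0x3d x3=0x87  N=1 Z=0
after  5: x0=0xba x1=0x34 x2=0x3d x3=0x87  N=0 Z=0
after  6: x0=0xba x1=0x34 x2=0x3d x3=0xf7  N=1 Z=0
-- IRQ taken; context saved, return-PC = 7 --

SAVED = 0x34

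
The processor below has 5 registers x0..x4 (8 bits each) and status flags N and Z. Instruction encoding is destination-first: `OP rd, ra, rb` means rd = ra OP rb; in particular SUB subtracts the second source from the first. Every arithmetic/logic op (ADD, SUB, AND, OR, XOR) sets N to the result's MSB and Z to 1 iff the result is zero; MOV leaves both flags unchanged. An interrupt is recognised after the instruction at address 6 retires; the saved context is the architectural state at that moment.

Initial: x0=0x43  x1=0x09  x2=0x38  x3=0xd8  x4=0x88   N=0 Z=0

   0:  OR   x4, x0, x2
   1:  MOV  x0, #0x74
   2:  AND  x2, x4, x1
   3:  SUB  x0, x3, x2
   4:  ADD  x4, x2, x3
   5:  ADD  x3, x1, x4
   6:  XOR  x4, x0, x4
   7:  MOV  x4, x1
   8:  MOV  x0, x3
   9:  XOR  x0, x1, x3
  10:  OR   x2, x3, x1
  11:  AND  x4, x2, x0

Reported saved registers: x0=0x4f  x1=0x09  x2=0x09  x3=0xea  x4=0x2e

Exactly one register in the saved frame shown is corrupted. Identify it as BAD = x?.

BAD = x0

after  0: x0=0x43 x1=0x09 x2=0x38 x3=0xd8 x4=0x7b  N=0 Z=0
after  1: x0=0x74 x1=0x09 x2=0x38 x3=0xd8 x4=0x7b  N=0 Z=0
after  2: x0=0x74 x1=0x09 x2=0x09 x3=0xd8 x4=0x7b  N=0 Z=0
after  3: x0=0xcf x1=0x09 x2=0x09 x3=0xd8 x4=0x7b  N=1 Z=0
after  4: x0=0xcf x1=0x09 x2=0x09 x3=0xd8 x4=0xe1  N=1 Z=0
after  5: x0=0xcf x1=0x09 x2=0x09 x3=0xea x4=0xe1  N=1 Z=0
after  6: x0=0xcf x1=0x09 x2=0x09 x3=0xea x4=0x2e  N=0 Z=0
-- IRQ taken; context saved, return-PC = 7 --
mismatch: x0: reported 0x4f vs actual 0xcf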